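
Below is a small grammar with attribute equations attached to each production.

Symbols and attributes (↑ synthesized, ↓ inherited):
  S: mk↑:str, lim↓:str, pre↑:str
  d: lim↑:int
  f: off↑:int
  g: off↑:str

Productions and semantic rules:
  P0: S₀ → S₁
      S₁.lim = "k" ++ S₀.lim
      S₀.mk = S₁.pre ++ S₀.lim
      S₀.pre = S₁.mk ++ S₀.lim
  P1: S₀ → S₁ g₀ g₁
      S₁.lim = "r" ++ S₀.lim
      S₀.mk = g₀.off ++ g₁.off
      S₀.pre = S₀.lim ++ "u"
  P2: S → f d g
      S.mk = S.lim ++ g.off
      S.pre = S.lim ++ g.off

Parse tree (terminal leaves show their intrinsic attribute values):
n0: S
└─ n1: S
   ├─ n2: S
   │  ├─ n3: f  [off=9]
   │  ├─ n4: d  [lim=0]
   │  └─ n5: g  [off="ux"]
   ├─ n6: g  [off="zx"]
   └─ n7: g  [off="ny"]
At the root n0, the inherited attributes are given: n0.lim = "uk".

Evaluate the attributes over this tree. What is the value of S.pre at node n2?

1. n0.lim = "uk"  [given at root]
2. n1.lim = "kuk"  ["k" ++ S₀.lim]
3. n2.lim = "rkuk"  ["r" ++ S₀.lim]
4. n3.off = 9  [terminal]
5. n4.lim = 0  [terminal]
6. n5.off = "ux"  [terminal]
7. n2.mk = "rkukux"  [S.lim ++ g.off]
8. n2.pre = "rkukux"  [S.lim ++ g.off]
9. n6.off = "zx"  [terminal]
10. n7.off = "ny"  [terminal]
11. n1.mk = "zxny"  [g₀.off ++ g₁.off]
12. n1.pre = "kuku"  [S₀.lim ++ "u"]
13. n0.mk = "kukuuk"  [S₁.pre ++ S₀.lim]
14. n0.pre = "zxnyuk"  [S₁.mk ++ S₀.lim]

"rkukux"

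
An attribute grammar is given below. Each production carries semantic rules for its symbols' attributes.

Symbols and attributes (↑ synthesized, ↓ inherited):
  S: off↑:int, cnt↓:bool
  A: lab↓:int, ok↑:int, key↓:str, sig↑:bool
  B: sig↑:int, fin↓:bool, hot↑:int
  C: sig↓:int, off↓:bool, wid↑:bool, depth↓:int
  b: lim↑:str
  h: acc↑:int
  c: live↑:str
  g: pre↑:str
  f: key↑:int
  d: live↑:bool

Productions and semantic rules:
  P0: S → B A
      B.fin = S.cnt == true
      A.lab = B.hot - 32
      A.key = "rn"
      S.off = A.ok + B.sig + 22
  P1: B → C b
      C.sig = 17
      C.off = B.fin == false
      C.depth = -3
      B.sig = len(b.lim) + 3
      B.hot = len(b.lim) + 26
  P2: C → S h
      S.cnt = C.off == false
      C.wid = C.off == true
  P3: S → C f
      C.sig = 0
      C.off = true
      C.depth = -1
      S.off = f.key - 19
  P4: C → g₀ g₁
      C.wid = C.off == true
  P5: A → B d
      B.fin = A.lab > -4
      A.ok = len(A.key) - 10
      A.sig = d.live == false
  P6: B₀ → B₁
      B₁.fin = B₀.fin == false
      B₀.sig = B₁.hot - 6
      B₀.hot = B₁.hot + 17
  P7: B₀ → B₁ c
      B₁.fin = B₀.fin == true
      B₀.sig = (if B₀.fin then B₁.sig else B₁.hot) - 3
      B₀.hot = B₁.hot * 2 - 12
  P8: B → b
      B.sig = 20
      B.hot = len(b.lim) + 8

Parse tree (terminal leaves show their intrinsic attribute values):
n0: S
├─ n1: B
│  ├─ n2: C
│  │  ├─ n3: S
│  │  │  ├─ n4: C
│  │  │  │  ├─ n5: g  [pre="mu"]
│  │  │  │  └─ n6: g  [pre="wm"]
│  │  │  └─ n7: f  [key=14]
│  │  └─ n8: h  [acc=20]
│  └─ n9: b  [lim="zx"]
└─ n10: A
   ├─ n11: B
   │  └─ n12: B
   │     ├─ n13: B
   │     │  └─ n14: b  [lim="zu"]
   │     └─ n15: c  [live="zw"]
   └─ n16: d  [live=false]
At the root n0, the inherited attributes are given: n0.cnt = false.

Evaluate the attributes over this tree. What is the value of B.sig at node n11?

2

1. n0.cnt = false  [given at root]
2. n1.fin = false  [S.cnt == true]
3. n2.sig = 17  [17]
4. n2.off = true  [B.fin == false]
5. n2.depth = -3  [-3]
6. n3.cnt = false  [C.off == false]
7. n4.sig = 0  [0]
8. n4.off = true  [true]
9. n4.depth = -1  [-1]
10. n5.pre = "mu"  [terminal]
11. n6.pre = "wm"  [terminal]
12. n4.wid = true  [C.off == true]
13. n7.key = 14  [terminal]
14. n3.off = -5  [f.key - 19]
15. n8.acc = 20  [terminal]
16. n2.wid = true  [C.off == true]
17. n9.lim = "zx"  [terminal]
18. n1.sig = 5  [len(b.lim) + 3]
19. n1.hot = 28  [len(b.lim) + 26]
20. n10.lab = -4  [B.hot - 32]
21. n10.key = "rn"  ["rn"]
22. n11.fin = false  [A.lab > -4]
23. n12.fin = true  [B₀.fin == false]
24. n13.fin = true  [B₀.fin == true]
25. n14.lim = "zu"  [terminal]
26. n13.sig = 20  [20]
27. n13.hot = 10  [len(b.lim) + 8]
28. n15.live = "zw"  [terminal]
29. n12.sig = 17  [(if B₀.fin then B₁.sig else B₁.hot) - 3]
30. n12.hot = 8  [B₁.hot * 2 - 12]
31. n11.sig = 2  [B₁.hot - 6]
32. n11.hot = 25  [B₁.hot + 17]
33. n16.live = false  [terminal]
34. n10.ok = -8  [len(A.key) - 10]
35. n10.sig = true  [d.live == false]
36. n0.off = 19  [A.ok + B.sig + 22]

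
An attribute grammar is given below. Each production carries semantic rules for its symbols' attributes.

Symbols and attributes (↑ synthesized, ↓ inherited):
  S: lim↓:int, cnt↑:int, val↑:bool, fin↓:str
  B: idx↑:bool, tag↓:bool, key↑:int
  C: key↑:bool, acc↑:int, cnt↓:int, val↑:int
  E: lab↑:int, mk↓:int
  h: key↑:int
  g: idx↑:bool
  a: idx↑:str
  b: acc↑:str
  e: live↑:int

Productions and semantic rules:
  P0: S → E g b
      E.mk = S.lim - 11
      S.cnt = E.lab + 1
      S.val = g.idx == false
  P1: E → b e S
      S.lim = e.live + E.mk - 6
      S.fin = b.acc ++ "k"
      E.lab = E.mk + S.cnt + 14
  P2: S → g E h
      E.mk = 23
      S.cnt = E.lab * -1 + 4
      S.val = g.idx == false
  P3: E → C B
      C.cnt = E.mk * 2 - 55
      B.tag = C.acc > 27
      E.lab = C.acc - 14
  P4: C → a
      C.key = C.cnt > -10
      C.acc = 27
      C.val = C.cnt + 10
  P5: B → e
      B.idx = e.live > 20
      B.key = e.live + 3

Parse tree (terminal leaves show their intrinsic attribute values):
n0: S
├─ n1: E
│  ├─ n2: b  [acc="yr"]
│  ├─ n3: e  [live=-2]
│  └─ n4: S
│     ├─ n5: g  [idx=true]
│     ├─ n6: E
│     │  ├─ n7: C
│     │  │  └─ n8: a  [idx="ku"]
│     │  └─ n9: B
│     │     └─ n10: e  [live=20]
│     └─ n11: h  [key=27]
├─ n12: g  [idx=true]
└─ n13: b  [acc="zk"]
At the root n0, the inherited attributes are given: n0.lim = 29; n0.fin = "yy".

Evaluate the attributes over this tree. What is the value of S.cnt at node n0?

1. n0.lim = 29  [given at root]
2. n0.fin = "yy"  [given at root]
3. n1.mk = 18  [S.lim - 11]
4. n2.acc = "yr"  [terminal]
5. n3.live = -2  [terminal]
6. n4.lim = 10  [e.live + E.mk - 6]
7. n4.fin = "yrk"  [b.acc ++ "k"]
8. n5.idx = true  [terminal]
9. n6.mk = 23  [23]
10. n7.cnt = -9  [E.mk * 2 - 55]
11. n8.idx = "ku"  [terminal]
12. n7.key = true  [C.cnt > -10]
13. n7.acc = 27  [27]
14. n7.val = 1  [C.cnt + 10]
15. n9.tag = false  [C.acc > 27]
16. n10.live = 20  [terminal]
17. n9.idx = false  [e.live > 20]
18. n9.key = 23  [e.live + 3]
19. n6.lab = 13  [C.acc - 14]
20. n11.key = 27  [terminal]
21. n4.cnt = -9  [E.lab * -1 + 4]
22. n4.val = false  [g.idx == false]
23. n1.lab = 23  [E.mk + S.cnt + 14]
24. n12.idx = true  [terminal]
25. n13.acc = "zk"  [terminal]
26. n0.cnt = 24  [E.lab + 1]
27. n0.val = false  [g.idx == false]

24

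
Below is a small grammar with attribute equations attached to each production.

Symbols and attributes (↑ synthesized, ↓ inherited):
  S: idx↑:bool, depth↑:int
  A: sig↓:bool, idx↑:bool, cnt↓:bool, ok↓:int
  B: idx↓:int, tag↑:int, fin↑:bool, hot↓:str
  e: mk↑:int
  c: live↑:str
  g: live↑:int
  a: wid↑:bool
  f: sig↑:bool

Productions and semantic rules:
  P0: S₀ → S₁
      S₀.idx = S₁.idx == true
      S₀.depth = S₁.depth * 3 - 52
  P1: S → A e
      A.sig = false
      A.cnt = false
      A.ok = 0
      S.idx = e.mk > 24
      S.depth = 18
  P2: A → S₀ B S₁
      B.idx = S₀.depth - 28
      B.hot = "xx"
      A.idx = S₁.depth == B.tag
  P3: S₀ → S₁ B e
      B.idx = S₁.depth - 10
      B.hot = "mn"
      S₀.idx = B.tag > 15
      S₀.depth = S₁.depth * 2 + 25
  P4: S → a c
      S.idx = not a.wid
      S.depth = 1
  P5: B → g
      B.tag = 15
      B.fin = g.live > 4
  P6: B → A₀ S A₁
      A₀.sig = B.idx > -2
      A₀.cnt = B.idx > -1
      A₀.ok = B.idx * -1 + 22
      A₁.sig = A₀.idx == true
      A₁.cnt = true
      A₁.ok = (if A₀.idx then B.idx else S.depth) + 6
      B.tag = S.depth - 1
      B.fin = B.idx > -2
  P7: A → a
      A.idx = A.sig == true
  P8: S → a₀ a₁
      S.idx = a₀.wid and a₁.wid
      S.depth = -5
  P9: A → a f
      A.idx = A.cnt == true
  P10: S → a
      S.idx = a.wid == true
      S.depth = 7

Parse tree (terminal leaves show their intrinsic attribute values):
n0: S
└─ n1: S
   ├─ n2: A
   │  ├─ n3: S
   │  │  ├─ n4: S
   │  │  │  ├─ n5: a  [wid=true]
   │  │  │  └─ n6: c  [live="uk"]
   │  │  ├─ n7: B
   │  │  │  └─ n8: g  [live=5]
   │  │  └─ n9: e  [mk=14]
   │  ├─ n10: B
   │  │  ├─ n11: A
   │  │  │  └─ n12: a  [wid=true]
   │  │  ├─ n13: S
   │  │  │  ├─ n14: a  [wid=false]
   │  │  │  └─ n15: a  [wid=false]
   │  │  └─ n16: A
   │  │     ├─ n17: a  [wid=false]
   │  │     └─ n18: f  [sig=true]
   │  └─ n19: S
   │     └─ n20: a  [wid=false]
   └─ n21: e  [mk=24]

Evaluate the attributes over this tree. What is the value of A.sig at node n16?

true

1. n2.sig = false  [false]
2. n2.cnt = false  [false]
3. n2.ok = 0  [0]
4. n5.wid = true  [terminal]
5. n6.live = "uk"  [terminal]
6. n4.idx = false  [not a.wid]
7. n4.depth = 1  [1]
8. n7.idx = -9  [S₁.depth - 10]
9. n7.hot = "mn"  ["mn"]
10. n8.live = 5  [terminal]
11. n7.tag = 15  [15]
12. n7.fin = true  [g.live > 4]
13. n9.mk = 14  [terminal]
14. n3.idx = false  [B.tag > 15]
15. n3.depth = 27  [S₁.depth * 2 + 25]
16. n10.idx = -1  [S₀.depth - 28]
17. n10.hot = "xx"  ["xx"]
18. n11.sig = true  [B.idx > -2]
19. n11.cnt = false  [B.idx > -1]
20. n11.ok = 23  [B.idx * -1 + 22]
21. n12.wid = true  [terminal]
22. n11.idx = true  [A.sig == true]
23. n14.wid = false  [terminal]
24. n15.wid = false  [terminal]
25. n13.idx = false  [a₀.wid and a₁.wid]
26. n13.depth = -5  [-5]
27. n16.sig = true  [A₀.idx == true]
28. n16.cnt = true  [true]
29. n16.ok = 5  [(if A₀.idx then B.idx else S.depth) + 6]
30. n17.wid = false  [terminal]
31. n18.sig = true  [terminal]
32. n16.idx = true  [A.cnt == true]
33. n10.tag = -6  [S.depth - 1]
34. n10.fin = true  [B.idx > -2]
35. n20.wid = false  [terminal]
36. n19.idx = false  [a.wid == true]
37. n19.depth = 7  [7]
38. n2.idx = false  [S₁.depth == B.tag]
39. n21.mk = 24  [terminal]
40. n1.idx = false  [e.mk > 24]
41. n1.depth = 18  [18]
42. n0.idx = false  [S₁.idx == true]
43. n0.depth = 2  [S₁.depth * 3 - 52]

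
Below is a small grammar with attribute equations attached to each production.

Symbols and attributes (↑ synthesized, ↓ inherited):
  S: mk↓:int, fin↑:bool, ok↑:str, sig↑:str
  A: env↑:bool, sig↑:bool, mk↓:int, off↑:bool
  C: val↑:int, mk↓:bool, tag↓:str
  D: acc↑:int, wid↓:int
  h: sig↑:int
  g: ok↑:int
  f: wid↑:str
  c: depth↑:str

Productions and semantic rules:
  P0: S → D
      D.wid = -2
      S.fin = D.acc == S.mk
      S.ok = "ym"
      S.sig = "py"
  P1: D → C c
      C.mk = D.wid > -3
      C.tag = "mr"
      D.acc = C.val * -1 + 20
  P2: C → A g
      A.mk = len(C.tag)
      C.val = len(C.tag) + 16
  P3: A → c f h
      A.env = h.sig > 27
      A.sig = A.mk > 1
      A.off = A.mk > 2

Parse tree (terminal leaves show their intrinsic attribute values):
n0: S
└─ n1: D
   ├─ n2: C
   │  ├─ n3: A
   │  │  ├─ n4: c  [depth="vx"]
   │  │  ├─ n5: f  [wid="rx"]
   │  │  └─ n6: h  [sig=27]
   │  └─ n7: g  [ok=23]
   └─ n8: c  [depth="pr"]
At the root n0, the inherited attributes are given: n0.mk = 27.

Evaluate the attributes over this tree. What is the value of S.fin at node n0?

1. n0.mk = 27  [given at root]
2. n1.wid = -2  [-2]
3. n2.mk = true  [D.wid > -3]
4. n2.tag = "mr"  ["mr"]
5. n3.mk = 2  [len(C.tag)]
6. n4.depth = "vx"  [terminal]
7. n5.wid = "rx"  [terminal]
8. n6.sig = 27  [terminal]
9. n3.env = false  [h.sig > 27]
10. n3.sig = true  [A.mk > 1]
11. n3.off = false  [A.mk > 2]
12. n7.ok = 23  [terminal]
13. n2.val = 18  [len(C.tag) + 16]
14. n8.depth = "pr"  [terminal]
15. n1.acc = 2  [C.val * -1 + 20]
16. n0.fin = false  [D.acc == S.mk]
17. n0.ok = "ym"  ["ym"]
18. n0.sig = "py"  ["py"]

false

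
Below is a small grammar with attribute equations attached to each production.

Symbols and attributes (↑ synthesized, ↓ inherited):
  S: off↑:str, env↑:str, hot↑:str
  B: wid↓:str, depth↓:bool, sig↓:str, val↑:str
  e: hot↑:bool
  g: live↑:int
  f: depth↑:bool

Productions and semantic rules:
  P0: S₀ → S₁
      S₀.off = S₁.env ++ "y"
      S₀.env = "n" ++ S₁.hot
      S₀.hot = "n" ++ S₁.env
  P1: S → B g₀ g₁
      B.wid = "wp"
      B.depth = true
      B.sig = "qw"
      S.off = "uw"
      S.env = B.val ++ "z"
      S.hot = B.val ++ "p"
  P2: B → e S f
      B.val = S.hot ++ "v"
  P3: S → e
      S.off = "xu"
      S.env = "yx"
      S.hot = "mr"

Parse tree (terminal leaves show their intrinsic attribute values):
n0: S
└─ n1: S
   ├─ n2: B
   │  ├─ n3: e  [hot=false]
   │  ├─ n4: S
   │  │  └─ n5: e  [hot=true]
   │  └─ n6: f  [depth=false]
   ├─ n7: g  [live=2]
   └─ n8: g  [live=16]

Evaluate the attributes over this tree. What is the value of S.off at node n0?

"mrvzy"

1. n2.wid = "wp"  ["wp"]
2. n2.depth = true  [true]
3. n2.sig = "qw"  ["qw"]
4. n3.hot = false  [terminal]
5. n5.hot = true  [terminal]
6. n4.off = "xu"  ["xu"]
7. n4.env = "yx"  ["yx"]
8. n4.hot = "mr"  ["mr"]
9. n6.depth = false  [terminal]
10. n2.val = "mrv"  [S.hot ++ "v"]
11. n7.live = 2  [terminal]
12. n8.live = 16  [terminal]
13. n1.off = "uw"  ["uw"]
14. n1.env = "mrvz"  [B.val ++ "z"]
15. n1.hot = "mrvp"  [B.val ++ "p"]
16. n0.off = "mrvzy"  [S₁.env ++ "y"]
17. n0.env = "nmrvp"  ["n" ++ S₁.hot]
18. n0.hot = "nmrvz"  ["n" ++ S₁.env]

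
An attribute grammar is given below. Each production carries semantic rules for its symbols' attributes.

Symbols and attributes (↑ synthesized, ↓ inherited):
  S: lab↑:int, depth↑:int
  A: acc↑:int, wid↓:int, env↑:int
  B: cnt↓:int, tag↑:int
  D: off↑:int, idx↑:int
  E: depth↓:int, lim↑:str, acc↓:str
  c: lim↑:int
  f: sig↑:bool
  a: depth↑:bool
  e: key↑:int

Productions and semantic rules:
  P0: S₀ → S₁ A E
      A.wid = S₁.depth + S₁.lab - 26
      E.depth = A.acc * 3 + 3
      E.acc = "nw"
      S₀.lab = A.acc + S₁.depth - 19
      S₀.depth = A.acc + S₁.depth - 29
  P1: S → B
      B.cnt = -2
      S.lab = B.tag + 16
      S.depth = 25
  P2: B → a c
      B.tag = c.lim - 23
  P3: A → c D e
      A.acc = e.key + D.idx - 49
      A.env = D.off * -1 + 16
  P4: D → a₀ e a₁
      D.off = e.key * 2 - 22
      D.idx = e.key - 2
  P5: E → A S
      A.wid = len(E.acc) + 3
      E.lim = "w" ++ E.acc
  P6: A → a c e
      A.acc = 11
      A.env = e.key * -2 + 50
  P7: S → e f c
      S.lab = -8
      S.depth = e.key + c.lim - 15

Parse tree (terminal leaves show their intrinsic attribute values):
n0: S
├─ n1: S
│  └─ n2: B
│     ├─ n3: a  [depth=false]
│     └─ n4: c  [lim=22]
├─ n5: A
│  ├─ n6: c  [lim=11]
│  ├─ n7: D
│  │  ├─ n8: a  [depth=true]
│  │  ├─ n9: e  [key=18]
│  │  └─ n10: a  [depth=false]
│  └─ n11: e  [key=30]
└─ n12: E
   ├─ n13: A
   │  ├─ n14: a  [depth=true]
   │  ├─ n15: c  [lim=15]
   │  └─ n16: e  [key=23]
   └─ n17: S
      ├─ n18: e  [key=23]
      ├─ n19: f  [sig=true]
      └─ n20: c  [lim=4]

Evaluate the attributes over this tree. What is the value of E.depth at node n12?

1. n2.cnt = -2  [-2]
2. n3.depth = false  [terminal]
3. n4.lim = 22  [terminal]
4. n2.tag = -1  [c.lim - 23]
5. n1.lab = 15  [B.tag + 16]
6. n1.depth = 25  [25]
7. n5.wid = 14  [S₁.depth + S₁.lab - 26]
8. n6.lim = 11  [terminal]
9. n8.depth = true  [terminal]
10. n9.key = 18  [terminal]
11. n10.depth = false  [terminal]
12. n7.off = 14  [e.key * 2 - 22]
13. n7.idx = 16  [e.key - 2]
14. n11.key = 30  [terminal]
15. n5.acc = -3  [e.key + D.idx - 49]
16. n5.env = 2  [D.off * -1 + 16]
17. n12.depth = -6  [A.acc * 3 + 3]
18. n12.acc = "nw"  ["nw"]
19. n13.wid = 5  [len(E.acc) + 3]
20. n14.depth = true  [terminal]
21. n15.lim = 15  [terminal]
22. n16.key = 23  [terminal]
23. n13.acc = 11  [11]
24. n13.env = 4  [e.key * -2 + 50]
25. n18.key = 23  [terminal]
26. n19.sig = true  [terminal]
27. n20.lim = 4  [terminal]
28. n17.lab = -8  [-8]
29. n17.depth = 12  [e.key + c.lim - 15]
30. n12.lim = "wnw"  ["w" ++ E.acc]
31. n0.lab = 3  [A.acc + S₁.depth - 19]
32. n0.depth = -7  [A.acc + S₁.depth - 29]

-6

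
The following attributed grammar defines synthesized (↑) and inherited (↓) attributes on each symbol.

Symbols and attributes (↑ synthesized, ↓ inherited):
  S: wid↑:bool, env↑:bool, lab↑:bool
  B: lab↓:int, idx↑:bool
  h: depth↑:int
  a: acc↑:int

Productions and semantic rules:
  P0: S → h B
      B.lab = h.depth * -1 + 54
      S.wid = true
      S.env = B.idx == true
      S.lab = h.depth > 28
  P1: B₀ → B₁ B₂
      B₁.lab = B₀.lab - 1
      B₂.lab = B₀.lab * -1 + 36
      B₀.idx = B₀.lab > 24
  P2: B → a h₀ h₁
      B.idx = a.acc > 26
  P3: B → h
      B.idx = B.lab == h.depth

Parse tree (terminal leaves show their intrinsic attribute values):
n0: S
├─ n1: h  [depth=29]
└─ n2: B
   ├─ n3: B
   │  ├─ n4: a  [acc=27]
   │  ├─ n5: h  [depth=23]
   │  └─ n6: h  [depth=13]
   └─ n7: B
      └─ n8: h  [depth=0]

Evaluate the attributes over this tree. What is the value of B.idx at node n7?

false

1. n1.depth = 29  [terminal]
2. n2.lab = 25  [h.depth * -1 + 54]
3. n3.lab = 24  [B₀.lab - 1]
4. n4.acc = 27  [terminal]
5. n5.depth = 23  [terminal]
6. n6.depth = 13  [terminal]
7. n3.idx = true  [a.acc > 26]
8. n7.lab = 11  [B₀.lab * -1 + 36]
9. n8.depth = 0  [terminal]
10. n7.idx = false  [B.lab == h.depth]
11. n2.idx = true  [B₀.lab > 24]
12. n0.wid = true  [true]
13. n0.env = true  [B.idx == true]
14. n0.lab = true  [h.depth > 28]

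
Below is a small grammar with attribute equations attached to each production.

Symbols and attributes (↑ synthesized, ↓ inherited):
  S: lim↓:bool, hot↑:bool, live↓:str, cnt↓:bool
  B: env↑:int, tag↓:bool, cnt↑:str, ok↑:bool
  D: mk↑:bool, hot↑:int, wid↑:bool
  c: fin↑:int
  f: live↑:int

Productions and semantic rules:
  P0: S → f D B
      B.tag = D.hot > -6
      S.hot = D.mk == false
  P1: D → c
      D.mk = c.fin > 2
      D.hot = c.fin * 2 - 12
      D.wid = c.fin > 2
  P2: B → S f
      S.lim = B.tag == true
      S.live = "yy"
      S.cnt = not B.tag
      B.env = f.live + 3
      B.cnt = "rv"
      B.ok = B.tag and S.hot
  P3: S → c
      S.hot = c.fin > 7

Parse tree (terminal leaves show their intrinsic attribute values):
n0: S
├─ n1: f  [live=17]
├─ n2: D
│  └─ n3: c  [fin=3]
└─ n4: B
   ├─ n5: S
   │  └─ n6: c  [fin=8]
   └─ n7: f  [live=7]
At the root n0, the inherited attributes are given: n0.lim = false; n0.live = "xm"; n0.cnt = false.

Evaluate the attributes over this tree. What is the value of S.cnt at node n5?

1. n0.lim = false  [given at root]
2. n0.live = "xm"  [given at root]
3. n0.cnt = false  [given at root]
4. n1.live = 17  [terminal]
5. n3.fin = 3  [terminal]
6. n2.mk = true  [c.fin > 2]
7. n2.hot = -6  [c.fin * 2 - 12]
8. n2.wid = true  [c.fin > 2]
9. n4.tag = false  [D.hot > -6]
10. n5.lim = false  [B.tag == true]
11. n5.live = "yy"  ["yy"]
12. n5.cnt = true  [not B.tag]
13. n6.fin = 8  [terminal]
14. n5.hot = true  [c.fin > 7]
15. n7.live = 7  [terminal]
16. n4.env = 10  [f.live + 3]
17. n4.cnt = "rv"  ["rv"]
18. n4.ok = false  [B.tag and S.hot]
19. n0.hot = false  [D.mk == false]

true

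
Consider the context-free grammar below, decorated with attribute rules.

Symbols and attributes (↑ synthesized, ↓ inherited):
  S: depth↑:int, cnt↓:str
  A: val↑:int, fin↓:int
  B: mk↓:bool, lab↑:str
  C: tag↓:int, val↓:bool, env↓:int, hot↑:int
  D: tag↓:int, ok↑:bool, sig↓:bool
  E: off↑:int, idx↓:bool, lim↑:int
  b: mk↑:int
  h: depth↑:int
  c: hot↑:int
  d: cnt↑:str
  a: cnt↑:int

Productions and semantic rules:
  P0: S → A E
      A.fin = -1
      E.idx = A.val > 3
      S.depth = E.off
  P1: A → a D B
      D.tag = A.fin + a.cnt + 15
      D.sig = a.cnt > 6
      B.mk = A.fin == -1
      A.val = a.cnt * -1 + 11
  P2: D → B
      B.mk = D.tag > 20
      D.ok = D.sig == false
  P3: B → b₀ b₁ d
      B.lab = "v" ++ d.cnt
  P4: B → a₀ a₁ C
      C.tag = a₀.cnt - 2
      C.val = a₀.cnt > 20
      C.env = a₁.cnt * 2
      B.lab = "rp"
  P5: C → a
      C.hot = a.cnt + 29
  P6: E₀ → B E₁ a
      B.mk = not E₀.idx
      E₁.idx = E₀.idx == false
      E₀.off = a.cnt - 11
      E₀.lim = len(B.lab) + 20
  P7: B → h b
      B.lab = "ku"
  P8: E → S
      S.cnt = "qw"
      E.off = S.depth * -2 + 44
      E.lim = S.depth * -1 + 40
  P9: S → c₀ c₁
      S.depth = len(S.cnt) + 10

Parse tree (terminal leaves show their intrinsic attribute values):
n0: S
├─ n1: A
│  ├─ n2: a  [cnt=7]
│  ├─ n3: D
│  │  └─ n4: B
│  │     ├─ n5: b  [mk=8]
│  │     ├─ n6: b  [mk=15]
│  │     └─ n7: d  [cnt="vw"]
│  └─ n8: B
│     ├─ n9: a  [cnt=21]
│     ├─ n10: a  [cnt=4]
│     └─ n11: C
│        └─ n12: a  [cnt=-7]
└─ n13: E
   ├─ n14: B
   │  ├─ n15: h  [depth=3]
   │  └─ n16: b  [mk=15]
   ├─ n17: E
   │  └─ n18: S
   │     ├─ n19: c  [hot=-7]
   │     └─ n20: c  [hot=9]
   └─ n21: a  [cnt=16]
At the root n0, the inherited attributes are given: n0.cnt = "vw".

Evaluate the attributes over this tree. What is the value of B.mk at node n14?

false

1. n0.cnt = "vw"  [given at root]
2. n1.fin = -1  [-1]
3. n2.cnt = 7  [terminal]
4. n3.tag = 21  [A.fin + a.cnt + 15]
5. n3.sig = true  [a.cnt > 6]
6. n4.mk = true  [D.tag > 20]
7. n5.mk = 8  [terminal]
8. n6.mk = 15  [terminal]
9. n7.cnt = "vw"  [terminal]
10. n4.lab = "vvw"  ["v" ++ d.cnt]
11. n3.ok = false  [D.sig == false]
12. n8.mk = true  [A.fin == -1]
13. n9.cnt = 21  [terminal]
14. n10.cnt = 4  [terminal]
15. n11.tag = 19  [a₀.cnt - 2]
16. n11.val = true  [a₀.cnt > 20]
17. n11.env = 8  [a₁.cnt * 2]
18. n12.cnt = -7  [terminal]
19. n11.hot = 22  [a.cnt + 29]
20. n8.lab = "rp"  ["rp"]
21. n1.val = 4  [a.cnt * -1 + 11]
22. n13.idx = true  [A.val > 3]
23. n14.mk = false  [not E₀.idx]
24. n15.depth = 3  [terminal]
25. n16.mk = 15  [terminal]
26. n14.lab = "ku"  ["ku"]
27. n17.idx = false  [E₀.idx == false]
28. n18.cnt = "qw"  ["qw"]
29. n19.hot = -7  [terminal]
30. n20.hot = 9  [terminal]
31. n18.depth = 12  [len(S.cnt) + 10]
32. n17.off = 20  [S.depth * -2 + 44]
33. n17.lim = 28  [S.depth * -1 + 40]
34. n21.cnt = 16  [terminal]
35. n13.off = 5  [a.cnt - 11]
36. n13.lim = 22  [len(B.lab) + 20]
37. n0.depth = 5  [E.off]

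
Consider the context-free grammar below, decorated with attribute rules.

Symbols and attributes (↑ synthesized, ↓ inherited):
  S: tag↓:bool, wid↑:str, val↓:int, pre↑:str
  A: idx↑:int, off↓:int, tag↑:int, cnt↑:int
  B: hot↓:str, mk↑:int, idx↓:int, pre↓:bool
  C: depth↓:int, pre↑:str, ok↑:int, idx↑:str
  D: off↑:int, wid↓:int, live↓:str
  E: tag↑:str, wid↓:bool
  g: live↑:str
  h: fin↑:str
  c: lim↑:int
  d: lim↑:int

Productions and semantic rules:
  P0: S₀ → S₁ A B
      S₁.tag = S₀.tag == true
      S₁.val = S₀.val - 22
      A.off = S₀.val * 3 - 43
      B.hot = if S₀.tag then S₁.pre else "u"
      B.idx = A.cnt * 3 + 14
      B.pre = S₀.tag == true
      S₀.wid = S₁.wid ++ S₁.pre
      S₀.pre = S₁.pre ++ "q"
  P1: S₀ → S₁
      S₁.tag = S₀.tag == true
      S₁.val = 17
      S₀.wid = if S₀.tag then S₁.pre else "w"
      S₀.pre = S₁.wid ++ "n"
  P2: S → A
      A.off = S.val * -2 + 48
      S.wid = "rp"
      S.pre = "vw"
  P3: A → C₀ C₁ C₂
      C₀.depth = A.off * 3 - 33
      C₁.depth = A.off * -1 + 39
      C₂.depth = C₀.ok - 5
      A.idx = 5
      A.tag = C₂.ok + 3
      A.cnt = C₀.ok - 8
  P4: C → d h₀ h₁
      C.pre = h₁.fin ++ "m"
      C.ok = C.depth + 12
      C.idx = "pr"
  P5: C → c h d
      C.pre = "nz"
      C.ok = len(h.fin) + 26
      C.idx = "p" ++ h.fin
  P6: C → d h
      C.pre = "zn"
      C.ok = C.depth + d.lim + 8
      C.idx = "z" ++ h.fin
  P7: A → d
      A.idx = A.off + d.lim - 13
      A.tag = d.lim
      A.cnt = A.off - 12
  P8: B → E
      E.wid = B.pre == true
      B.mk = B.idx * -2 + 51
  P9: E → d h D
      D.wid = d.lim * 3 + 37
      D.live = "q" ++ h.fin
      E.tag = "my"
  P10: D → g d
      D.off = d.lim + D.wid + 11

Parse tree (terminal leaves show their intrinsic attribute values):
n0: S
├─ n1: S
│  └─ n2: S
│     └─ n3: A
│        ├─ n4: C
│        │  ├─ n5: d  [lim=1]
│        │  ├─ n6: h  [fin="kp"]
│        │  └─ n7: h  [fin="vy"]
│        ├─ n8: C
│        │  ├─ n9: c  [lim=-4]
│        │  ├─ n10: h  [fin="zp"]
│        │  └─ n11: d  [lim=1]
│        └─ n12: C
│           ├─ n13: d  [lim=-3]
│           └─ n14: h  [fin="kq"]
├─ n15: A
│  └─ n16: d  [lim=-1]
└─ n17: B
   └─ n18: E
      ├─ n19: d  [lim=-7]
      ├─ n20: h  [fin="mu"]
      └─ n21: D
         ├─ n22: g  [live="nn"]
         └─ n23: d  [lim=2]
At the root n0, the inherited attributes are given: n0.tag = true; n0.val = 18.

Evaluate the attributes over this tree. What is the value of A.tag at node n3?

1. n0.tag = true  [given at root]
2. n0.val = 18  [given at root]
3. n1.tag = true  [S₀.tag == true]
4. n1.val = -4  [S₀.val - 22]
5. n2.tag = true  [S₀.tag == true]
6. n2.val = 17  [17]
7. n3.off = 14  [S.val * -2 + 48]
8. n4.depth = 9  [A.off * 3 - 33]
9. n5.lim = 1  [terminal]
10. n6.fin = "kp"  [terminal]
11. n7.fin = "vy"  [terminal]
12. n4.pre = "vym"  [h₁.fin ++ "m"]
13. n4.ok = 21  [C.depth + 12]
14. n4.idx = "pr"  ["pr"]
15. n8.depth = 25  [A.off * -1 + 39]
16. n9.lim = -4  [terminal]
17. n10.fin = "zp"  [terminal]
18. n11.lim = 1  [terminal]
19. n8.pre = "nz"  ["nz"]
20. n8.ok = 28  [len(h.fin) + 26]
21. n8.idx = "pzp"  ["p" ++ h.fin]
22. n12.depth = 16  [C₀.ok - 5]
23. n13.lim = -3  [terminal]
24. n14.fin = "kq"  [terminal]
25. n12.pre = "zn"  ["zn"]
26. n12.ok = 21  [C.depth + d.lim + 8]
27. n12.idx = "zkq"  ["z" ++ h.fin]
28. n3.idx = 5  [5]
29. n3.tag = 24  [C₂.ok + 3]
30. n3.cnt = 13  [C₀.ok - 8]
31. n2.wid = "rp"  ["rp"]
32. n2.pre = "vw"  ["vw"]
33. n1.wid = "vw"  [if S₀.tag then S₁.pre else "w"]
34. n1.pre = "rpn"  [S₁.wid ++ "n"]
35. n15.off = 11  [S₀.val * 3 - 43]
36. n16.lim = -1  [terminal]
37. n15.idx = -3  [A.off + d.lim - 13]
38. n15.tag = -1  [d.lim]
39. n15.cnt = -1  [A.off - 12]
40. n17.hot = "rpn"  [if S₀.tag then S₁.pre else "u"]
41. n17.idx = 11  [A.cnt * 3 + 14]
42. n17.pre = true  [S₀.tag == true]
43. n18.wid = true  [B.pre == true]
44. n19.lim = -7  [terminal]
45. n20.fin = "mu"  [terminal]
46. n21.wid = 16  [d.lim * 3 + 37]
47. n21.live = "qmu"  ["q" ++ h.fin]
48. n22.live = "nn"  [terminal]
49. n23.lim = 2  [terminal]
50. n21.off = 29  [d.lim + D.wid + 11]
51. n18.tag = "my"  ["my"]
52. n17.mk = 29  [B.idx * -2 + 51]
53. n0.wid = "vwrpn"  [S₁.wid ++ S₁.pre]
54. n0.pre = "rpnq"  [S₁.pre ++ "q"]

24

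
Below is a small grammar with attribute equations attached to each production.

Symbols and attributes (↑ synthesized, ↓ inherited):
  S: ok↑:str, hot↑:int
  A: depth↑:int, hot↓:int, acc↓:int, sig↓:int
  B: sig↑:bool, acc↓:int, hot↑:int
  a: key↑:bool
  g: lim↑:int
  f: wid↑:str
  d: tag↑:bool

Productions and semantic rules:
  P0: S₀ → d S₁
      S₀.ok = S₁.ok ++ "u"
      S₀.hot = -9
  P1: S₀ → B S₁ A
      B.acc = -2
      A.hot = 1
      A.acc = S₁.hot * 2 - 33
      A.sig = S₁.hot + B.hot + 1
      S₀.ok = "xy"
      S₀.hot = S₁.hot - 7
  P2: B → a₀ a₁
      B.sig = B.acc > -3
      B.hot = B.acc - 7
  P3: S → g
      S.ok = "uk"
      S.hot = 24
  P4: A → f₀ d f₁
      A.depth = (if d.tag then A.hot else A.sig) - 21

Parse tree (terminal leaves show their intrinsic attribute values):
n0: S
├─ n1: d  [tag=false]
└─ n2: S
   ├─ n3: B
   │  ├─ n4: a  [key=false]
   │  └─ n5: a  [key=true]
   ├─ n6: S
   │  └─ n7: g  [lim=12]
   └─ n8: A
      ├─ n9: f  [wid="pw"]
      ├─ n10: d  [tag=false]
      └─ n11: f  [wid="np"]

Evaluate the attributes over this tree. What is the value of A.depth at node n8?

-5

1. n1.tag = false  [terminal]
2. n3.acc = -2  [-2]
3. n4.key = false  [terminal]
4. n5.key = true  [terminal]
5. n3.sig = true  [B.acc > -3]
6. n3.hot = -9  [B.acc - 7]
7. n7.lim = 12  [terminal]
8. n6.ok = "uk"  ["uk"]
9. n6.hot = 24  [24]
10. n8.hot = 1  [1]
11. n8.acc = 15  [S₁.hot * 2 - 33]
12. n8.sig = 16  [S₁.hot + B.hot + 1]
13. n9.wid = "pw"  [terminal]
14. n10.tag = false  [terminal]
15. n11.wid = "np"  [terminal]
16. n8.depth = -5  [(if d.tag then A.hot else A.sig) - 21]
17. n2.ok = "xy"  ["xy"]
18. n2.hot = 17  [S₁.hot - 7]
19. n0.ok = "xyu"  [S₁.ok ++ "u"]
20. n0.hot = -9  [-9]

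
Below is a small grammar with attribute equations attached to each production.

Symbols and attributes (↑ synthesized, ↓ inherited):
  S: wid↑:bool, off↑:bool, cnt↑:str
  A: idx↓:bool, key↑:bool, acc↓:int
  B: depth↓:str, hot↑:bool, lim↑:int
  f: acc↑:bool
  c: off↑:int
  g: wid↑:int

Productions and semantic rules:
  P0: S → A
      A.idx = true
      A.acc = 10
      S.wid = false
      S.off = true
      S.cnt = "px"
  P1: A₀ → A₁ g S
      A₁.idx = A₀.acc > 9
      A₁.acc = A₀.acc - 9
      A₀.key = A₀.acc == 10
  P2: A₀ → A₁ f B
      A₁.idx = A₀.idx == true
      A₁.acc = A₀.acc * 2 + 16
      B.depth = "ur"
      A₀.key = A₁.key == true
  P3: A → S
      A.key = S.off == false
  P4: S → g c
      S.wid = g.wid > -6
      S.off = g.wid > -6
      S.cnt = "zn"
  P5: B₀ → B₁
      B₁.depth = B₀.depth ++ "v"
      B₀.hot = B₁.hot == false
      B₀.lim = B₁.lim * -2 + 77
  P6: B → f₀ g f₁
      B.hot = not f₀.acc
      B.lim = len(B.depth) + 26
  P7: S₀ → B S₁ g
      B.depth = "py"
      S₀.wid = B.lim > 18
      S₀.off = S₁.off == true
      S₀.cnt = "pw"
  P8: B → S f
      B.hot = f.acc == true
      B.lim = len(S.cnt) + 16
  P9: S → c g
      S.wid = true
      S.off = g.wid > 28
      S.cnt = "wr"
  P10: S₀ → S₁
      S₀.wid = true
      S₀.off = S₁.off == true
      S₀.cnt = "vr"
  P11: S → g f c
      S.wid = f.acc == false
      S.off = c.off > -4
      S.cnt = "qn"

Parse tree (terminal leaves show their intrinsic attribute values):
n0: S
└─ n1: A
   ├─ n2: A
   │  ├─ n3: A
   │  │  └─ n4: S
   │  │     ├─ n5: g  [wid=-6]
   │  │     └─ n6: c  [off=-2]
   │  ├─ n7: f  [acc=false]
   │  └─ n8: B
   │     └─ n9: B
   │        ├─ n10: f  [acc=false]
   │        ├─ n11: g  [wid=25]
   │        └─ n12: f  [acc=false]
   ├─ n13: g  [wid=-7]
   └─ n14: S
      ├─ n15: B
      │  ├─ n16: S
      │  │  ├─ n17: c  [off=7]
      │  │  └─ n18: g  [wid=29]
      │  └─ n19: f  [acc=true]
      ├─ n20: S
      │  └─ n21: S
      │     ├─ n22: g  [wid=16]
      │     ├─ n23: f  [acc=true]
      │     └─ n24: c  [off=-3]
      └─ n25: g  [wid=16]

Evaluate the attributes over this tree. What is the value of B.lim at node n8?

19

1. n1.idx = true  [true]
2. n1.acc = 10  [10]
3. n2.idx = true  [A₀.acc > 9]
4. n2.acc = 1  [A₀.acc - 9]
5. n3.idx = true  [A₀.idx == true]
6. n3.acc = 18  [A₀.acc * 2 + 16]
7. n5.wid = -6  [terminal]
8. n6.off = -2  [terminal]
9. n4.wid = false  [g.wid > -6]
10. n4.off = false  [g.wid > -6]
11. n4.cnt = "zn"  ["zn"]
12. n3.key = true  [S.off == false]
13. n7.acc = false  [terminal]
14. n8.depth = "ur"  ["ur"]
15. n9.depth = "urv"  [B₀.depth ++ "v"]
16. n10.acc = false  [terminal]
17. n11.wid = 25  [terminal]
18. n12.acc = false  [terminal]
19. n9.hot = true  [not f₀.acc]
20. n9.lim = 29  [len(B.depth) + 26]
21. n8.hot = false  [B₁.hot == false]
22. n8.lim = 19  [B₁.lim * -2 + 77]
23. n2.key = true  [A₁.key == true]
24. n13.wid = -7  [terminal]
25. n15.depth = "py"  ["py"]
26. n17.off = 7  [terminal]
27. n18.wid = 29  [terminal]
28. n16.wid = true  [true]
29. n16.off = true  [g.wid > 28]
30. n16.cnt = "wr"  ["wr"]
31. n19.acc = true  [terminal]
32. n15.hot = true  [f.acc == true]
33. n15.lim = 18  [len(S.cnt) + 16]
34. n22.wid = 16  [terminal]
35. n23.acc = true  [terminal]
36. n24.off = -3  [terminal]
37. n21.wid = false  [f.acc == false]
38. n21.off = true  [c.off > -4]
39. n21.cnt = "qn"  ["qn"]
40. n20.wid = true  [true]
41. n20.off = true  [S₁.off == true]
42. n20.cnt = "vr"  ["vr"]
43. n25.wid = 16  [terminal]
44. n14.wid = false  [B.lim > 18]
45. n14.off = true  [S₁.off == true]
46. n14.cnt = "pw"  ["pw"]
47. n1.key = true  [A₀.acc == 10]
48. n0.wid = false  [false]
49. n0.off = true  [true]
50. n0.cnt = "px"  ["px"]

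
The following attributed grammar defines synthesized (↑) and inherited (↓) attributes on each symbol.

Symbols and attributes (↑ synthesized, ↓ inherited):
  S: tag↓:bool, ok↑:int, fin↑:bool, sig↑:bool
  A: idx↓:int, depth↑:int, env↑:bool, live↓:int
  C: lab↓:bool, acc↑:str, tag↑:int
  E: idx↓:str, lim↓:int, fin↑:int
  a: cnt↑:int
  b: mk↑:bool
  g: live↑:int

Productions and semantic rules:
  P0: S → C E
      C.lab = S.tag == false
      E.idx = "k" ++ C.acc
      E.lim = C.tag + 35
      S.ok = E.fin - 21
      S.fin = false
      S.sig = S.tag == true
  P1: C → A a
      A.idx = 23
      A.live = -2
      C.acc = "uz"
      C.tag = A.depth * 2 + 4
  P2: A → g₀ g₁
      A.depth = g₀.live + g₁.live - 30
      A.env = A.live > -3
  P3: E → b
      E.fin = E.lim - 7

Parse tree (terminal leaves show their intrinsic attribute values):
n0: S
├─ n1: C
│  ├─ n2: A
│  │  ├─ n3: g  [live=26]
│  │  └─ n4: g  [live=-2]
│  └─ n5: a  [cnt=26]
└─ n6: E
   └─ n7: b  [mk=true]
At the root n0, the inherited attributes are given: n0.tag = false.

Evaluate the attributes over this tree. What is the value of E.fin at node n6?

1. n0.tag = false  [given at root]
2. n1.lab = true  [S.tag == false]
3. n2.idx = 23  [23]
4. n2.live = -2  [-2]
5. n3.live = 26  [terminal]
6. n4.live = -2  [terminal]
7. n2.depth = -6  [g₀.live + g₁.live - 30]
8. n2.env = true  [A.live > -3]
9. n5.cnt = 26  [terminal]
10. n1.acc = "uz"  ["uz"]
11. n1.tag = -8  [A.depth * 2 + 4]
12. n6.idx = "kuz"  ["k" ++ C.acc]
13. n6.lim = 27  [C.tag + 35]
14. n7.mk = true  [terminal]
15. n6.fin = 20  [E.lim - 7]
16. n0.ok = -1  [E.fin - 21]
17. n0.fin = false  [false]
18. n0.sig = false  [S.tag == true]

20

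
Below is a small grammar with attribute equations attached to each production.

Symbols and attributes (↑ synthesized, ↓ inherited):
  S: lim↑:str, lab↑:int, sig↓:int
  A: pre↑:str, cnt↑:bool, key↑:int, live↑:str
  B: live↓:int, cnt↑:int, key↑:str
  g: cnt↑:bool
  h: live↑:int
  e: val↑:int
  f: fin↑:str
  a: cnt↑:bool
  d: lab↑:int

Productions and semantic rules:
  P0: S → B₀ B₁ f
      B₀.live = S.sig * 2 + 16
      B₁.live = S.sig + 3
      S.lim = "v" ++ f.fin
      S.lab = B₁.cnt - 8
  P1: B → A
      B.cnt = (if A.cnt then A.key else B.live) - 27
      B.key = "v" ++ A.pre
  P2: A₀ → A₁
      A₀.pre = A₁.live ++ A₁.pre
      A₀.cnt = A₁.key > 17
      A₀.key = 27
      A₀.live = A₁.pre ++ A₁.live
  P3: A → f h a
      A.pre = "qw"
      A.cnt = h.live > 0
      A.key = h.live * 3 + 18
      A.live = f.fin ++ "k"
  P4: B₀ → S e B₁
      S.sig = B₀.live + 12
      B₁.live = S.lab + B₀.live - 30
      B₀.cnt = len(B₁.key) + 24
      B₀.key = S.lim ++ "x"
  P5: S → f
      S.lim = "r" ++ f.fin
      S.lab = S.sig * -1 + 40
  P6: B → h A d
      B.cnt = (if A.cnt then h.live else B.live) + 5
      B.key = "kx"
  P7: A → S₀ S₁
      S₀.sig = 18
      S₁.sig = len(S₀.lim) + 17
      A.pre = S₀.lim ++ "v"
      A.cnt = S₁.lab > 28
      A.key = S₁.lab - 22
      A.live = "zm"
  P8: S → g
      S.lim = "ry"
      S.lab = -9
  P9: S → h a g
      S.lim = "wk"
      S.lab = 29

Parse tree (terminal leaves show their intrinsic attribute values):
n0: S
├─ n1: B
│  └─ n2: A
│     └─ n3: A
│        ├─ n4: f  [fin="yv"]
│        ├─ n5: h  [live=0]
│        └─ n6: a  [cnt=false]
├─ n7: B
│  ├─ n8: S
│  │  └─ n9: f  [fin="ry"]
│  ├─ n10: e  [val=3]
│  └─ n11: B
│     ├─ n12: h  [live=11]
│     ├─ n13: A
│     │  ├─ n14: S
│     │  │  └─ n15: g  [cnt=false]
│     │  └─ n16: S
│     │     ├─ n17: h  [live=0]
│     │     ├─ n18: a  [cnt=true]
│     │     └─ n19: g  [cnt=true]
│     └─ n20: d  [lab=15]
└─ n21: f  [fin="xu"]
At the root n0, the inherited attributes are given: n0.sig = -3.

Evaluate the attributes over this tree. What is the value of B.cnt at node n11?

16

1. n0.sig = -3  [given at root]
2. n1.live = 10  [S.sig * 2 + 16]
3. n4.fin = "yv"  [terminal]
4. n5.live = 0  [terminal]
5. n6.cnt = false  [terminal]
6. n3.pre = "qw"  ["qw"]
7. n3.cnt = false  [h.live > 0]
8. n3.key = 18  [h.live * 3 + 18]
9. n3.live = "yvk"  [f.fin ++ "k"]
10. n2.pre = "yvkqw"  [A₁.live ++ A₁.pre]
11. n2.cnt = true  [A₁.key > 17]
12. n2.key = 27  [27]
13. n2.live = "qwyvk"  [A₁.pre ++ A₁.live]
14. n1.cnt = 0  [(if A.cnt then A.key else B.live) - 27]
15. n1.key = "vyvkqw"  ["v" ++ A.pre]
16. n7.live = 0  [S.sig + 3]
17. n8.sig = 12  [B₀.live + 12]
18. n9.fin = "ry"  [terminal]
19. n8.lim = "rry"  ["r" ++ f.fin]
20. n8.lab = 28  [S.sig * -1 + 40]
21. n10.val = 3  [terminal]
22. n11.live = -2  [S.lab + B₀.live - 30]
23. n12.live = 11  [terminal]
24. n14.sig = 18  [18]
25. n15.cnt = false  [terminal]
26. n14.lim = "ry"  ["ry"]
27. n14.lab = -9  [-9]
28. n16.sig = 19  [len(S₀.lim) + 17]
29. n17.live = 0  [terminal]
30. n18.cnt = true  [terminal]
31. n19.cnt = true  [terminal]
32. n16.lim = "wk"  ["wk"]
33. n16.lab = 29  [29]
34. n13.pre = "ryv"  [S₀.lim ++ "v"]
35. n13.cnt = true  [S₁.lab > 28]
36. n13.key = 7  [S₁.lab - 22]
37. n13.live = "zm"  ["zm"]
38. n20.lab = 15  [terminal]
39. n11.cnt = 16  [(if A.cnt then h.live else B.live) + 5]
40. n11.key = "kx"  ["kx"]
41. n7.cnt = 26  [len(B₁.key) + 24]
42. n7.key = "rryx"  [S.lim ++ "x"]
43. n21.fin = "xu"  [terminal]
44. n0.lim = "vxu"  ["v" ++ f.fin]
45. n0.lab = 18  [B₁.cnt - 8]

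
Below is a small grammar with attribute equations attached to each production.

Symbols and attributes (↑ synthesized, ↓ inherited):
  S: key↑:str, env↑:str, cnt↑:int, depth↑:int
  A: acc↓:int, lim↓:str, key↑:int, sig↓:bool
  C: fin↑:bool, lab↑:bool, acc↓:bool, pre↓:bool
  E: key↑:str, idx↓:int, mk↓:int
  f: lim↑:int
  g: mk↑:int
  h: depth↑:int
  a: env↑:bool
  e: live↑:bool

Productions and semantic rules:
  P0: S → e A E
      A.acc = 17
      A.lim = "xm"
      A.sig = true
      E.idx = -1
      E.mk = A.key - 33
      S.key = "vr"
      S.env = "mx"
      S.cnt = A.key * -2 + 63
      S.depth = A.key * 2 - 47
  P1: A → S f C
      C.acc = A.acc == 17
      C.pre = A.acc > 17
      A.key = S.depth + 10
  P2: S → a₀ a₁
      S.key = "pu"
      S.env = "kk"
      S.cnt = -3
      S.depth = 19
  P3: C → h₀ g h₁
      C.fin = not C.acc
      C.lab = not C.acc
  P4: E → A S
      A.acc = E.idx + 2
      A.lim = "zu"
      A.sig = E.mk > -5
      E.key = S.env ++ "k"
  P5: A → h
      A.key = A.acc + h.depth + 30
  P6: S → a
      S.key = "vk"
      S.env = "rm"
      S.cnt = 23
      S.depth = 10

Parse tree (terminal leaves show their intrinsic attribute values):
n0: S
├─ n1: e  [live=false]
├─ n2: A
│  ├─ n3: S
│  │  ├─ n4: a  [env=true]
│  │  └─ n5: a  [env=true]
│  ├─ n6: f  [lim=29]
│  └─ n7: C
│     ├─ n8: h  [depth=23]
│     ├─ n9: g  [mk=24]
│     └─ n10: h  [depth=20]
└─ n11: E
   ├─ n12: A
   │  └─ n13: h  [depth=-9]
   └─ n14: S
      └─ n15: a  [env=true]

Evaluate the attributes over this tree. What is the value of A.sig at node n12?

true

1. n1.live = false  [terminal]
2. n2.acc = 17  [17]
3. n2.lim = "xm"  ["xm"]
4. n2.sig = true  [true]
5. n4.env = true  [terminal]
6. n5.env = true  [terminal]
7. n3.key = "pu"  ["pu"]
8. n3.env = "kk"  ["kk"]
9. n3.cnt = -3  [-3]
10. n3.depth = 19  [19]
11. n6.lim = 29  [terminal]
12. n7.acc = true  [A.acc == 17]
13. n7.pre = false  [A.acc > 17]
14. n8.depth = 23  [terminal]
15. n9.mk = 24  [terminal]
16. n10.depth = 20  [terminal]
17. n7.fin = false  [not C.acc]
18. n7.lab = false  [not C.acc]
19. n2.key = 29  [S.depth + 10]
20. n11.idx = -1  [-1]
21. n11.mk = -4  [A.key - 33]
22. n12.acc = 1  [E.idx + 2]
23. n12.lim = "zu"  ["zu"]
24. n12.sig = true  [E.mk > -5]
25. n13.depth = -9  [terminal]
26. n12.key = 22  [A.acc + h.depth + 30]
27. n15.env = true  [terminal]
28. n14.key = "vk"  ["vk"]
29. n14.env = "rm"  ["rm"]
30. n14.cnt = 23  [23]
31. n14.depth = 10  [10]
32. n11.key = "rmk"  [S.env ++ "k"]
33. n0.key = "vr"  ["vr"]
34. n0.env = "mx"  ["mx"]
35. n0.cnt = 5  [A.key * -2 + 63]
36. n0.depth = 11  [A.key * 2 - 47]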